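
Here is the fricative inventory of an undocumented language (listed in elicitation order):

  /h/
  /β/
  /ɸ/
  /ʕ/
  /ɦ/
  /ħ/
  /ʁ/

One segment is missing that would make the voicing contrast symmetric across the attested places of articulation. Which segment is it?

/χ/

bilabial: voiceless /ɸ/, voiced /β/.
uvular: voiceless —, voiced /ʁ/.
pharyngeal: voiceless /ħ/, voiced /ʕ/.
glottal: voiceless /h/, voiced /ɦ/.
The uvular row has no voiceless member, so the gap is the voiceless uvular fricative /χ/.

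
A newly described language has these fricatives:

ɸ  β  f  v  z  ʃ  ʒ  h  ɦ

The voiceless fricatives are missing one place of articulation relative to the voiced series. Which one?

place of articulation  voiceless  voiced  
bilabial          ɸ         β       
labiodental       f         v       
alveolar          —         z       
postalveolar      ʃ         ʒ       
glottal           h         ɦ       
Every place of articulation has a voiceless member except alveolar, where /s/ would be expected.

alveolar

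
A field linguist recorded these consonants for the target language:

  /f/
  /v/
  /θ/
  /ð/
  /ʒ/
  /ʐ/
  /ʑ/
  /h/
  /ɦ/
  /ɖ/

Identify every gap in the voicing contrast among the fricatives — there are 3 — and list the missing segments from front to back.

/ʃ/, /ʂ/, /ɕ/

labiodental: voiceless /f/, voiced /v/.
dental: voiceless /θ/, voiced /ð/.
postalveolar: voiceless —, voiced /ʒ/.
retroflex: voiceless —, voiced /ʐ/.
alveolo-palatal: voiceless —, voiced /ʑ/.
glottal: voiceless /h/, voiced /ɦ/.
Gaps, from front to back: postalveolar lacks voiceless (/ʃ/); retroflex lacks voiceless (/ʂ/); alveolo-palatal lacks voiceless (/ɕ/).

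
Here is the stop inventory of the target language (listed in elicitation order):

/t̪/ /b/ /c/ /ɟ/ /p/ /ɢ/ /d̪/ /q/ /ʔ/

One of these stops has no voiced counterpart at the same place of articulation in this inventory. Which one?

/ʔ/

Bilabial: /p/ ~ /b/
Dental: /t̪/ ~ /d̪/
Palatal: /c/ ~ /ɟ/
Uvular: /q/ ~ /ɢ/
Glottal: only /ʔ/ (voiceless); no voiced partner.
So /ʔ/ is the unpaired segment.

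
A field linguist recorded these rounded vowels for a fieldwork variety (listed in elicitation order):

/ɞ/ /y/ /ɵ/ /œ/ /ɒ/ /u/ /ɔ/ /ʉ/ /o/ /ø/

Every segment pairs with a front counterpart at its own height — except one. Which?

/ɒ/

High: /y/ ~ /ʉ/ ~ /u/
High-mid: /ø/ ~ /ɵ/ ~ /o/
Low-mid: /œ/ ~ /ɞ/ ~ /ɔ/
Low: only /ɒ/ (back); no front partner.
So /ɒ/ is the unpaired segment.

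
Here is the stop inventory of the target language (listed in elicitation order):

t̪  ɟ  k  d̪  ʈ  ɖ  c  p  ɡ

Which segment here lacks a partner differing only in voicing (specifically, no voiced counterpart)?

/p/

Dental: /t̪/ ~ /d̪/
Retroflex: /ʈ/ ~ /ɖ/
Palatal: /c/ ~ /ɟ/
Velar: /k/ ~ /ɡ/
Bilabial: only /p/ (voiceless); no voiced partner.
So /p/ is the unpaired segment.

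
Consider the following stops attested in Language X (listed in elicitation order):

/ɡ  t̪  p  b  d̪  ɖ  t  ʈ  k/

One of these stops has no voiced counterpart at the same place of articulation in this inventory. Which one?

/t/

Bilabial: /p/ ~ /b/
Dental: /t̪/ ~ /d̪/
Retroflex: /ʈ/ ~ /ɖ/
Velar: /k/ ~ /ɡ/
Alveolar: only /t/ (voiceless); no voiced partner.
So /t/ is the unpaired segment.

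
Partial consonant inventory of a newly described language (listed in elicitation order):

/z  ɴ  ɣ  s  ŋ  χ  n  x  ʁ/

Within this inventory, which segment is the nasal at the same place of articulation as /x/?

/ŋ/

/x/ is a voiceless velar fricative.
The nasal at the same place is a velar nasal — in this inventory, /ŋ/.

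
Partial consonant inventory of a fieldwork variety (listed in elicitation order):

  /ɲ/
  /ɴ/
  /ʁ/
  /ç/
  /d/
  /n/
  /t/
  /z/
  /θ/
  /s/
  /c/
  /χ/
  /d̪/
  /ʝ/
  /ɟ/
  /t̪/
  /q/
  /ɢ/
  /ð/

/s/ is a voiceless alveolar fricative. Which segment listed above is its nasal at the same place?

/n/

The nasal at the same place is an alveolar nasal — in this inventory, /n/.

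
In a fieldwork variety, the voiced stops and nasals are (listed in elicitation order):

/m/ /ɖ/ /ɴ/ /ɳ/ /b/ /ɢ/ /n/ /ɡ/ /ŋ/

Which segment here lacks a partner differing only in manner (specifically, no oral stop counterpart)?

/n/

Bilabial: /b/ ~ /m/
Retroflex: /ɖ/ ~ /ɳ/
Velar: /ɡ/ ~ /ŋ/
Uvular: /ɢ/ ~ /ɴ/
Alveolar: only /n/ (nasal); no oral stop partner.
So /n/ is the unpaired segment.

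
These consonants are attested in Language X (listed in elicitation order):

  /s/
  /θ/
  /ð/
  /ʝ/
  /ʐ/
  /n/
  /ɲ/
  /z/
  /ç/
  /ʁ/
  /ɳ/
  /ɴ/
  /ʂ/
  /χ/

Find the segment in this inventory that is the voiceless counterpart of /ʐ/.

/ʂ/

/ʐ/ is a voiced retroflex fricative.
The voiceless counterpart is a voiceless retroflex fricative — in this inventory, /ʂ/.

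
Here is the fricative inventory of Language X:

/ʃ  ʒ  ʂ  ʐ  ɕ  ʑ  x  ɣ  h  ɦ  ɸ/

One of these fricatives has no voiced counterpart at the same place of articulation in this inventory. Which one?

/ɸ/

Postalveolar: /ʃ/ ~ /ʒ/
Retroflex: /ʂ/ ~ /ʐ/
Alveolo-palatal: /ɕ/ ~ /ʑ/
Velar: /x/ ~ /ɣ/
Glottal: /h/ ~ /ɦ/
Bilabial: only /ɸ/ (voiceless); no voiced partner.
So /ɸ/ is the unpaired segment.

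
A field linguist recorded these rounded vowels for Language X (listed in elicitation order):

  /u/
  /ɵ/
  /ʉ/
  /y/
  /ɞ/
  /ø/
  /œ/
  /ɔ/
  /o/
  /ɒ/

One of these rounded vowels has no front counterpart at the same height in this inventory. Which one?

High: /y/ ~ /ʉ/ ~ /u/
High-mid: /ø/ ~ /ɵ/ ~ /o/
Low-mid: /œ/ ~ /ɞ/ ~ /ɔ/
Low: only /ɒ/ (back); no front partner.
So /ɒ/ is the unpaired segment.

/ɒ/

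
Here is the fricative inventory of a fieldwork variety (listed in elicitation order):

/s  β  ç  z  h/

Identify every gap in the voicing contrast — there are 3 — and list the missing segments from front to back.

bilabial: voiceless —, voiced /β/.
alveolar: voiceless /s/, voiced /z/.
palatal: voiceless /ç/, voiced —.
glottal: voiceless /h/, voiced —.
Gaps, from front to back: bilabial lacks voiceless (/ɸ/); palatal lacks voiced (/ʝ/); glottal lacks voiced (/ɦ/).

/ɸ/, /ʝ/, /ɦ/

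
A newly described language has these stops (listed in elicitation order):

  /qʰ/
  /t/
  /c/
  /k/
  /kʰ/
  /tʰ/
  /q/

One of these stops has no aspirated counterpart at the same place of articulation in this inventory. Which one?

/c/

Alveolar: /t/ ~ /tʰ/
Velar: /k/ ~ /kʰ/
Uvular: /q/ ~ /qʰ/
Palatal: only /c/ (plain); no aspirated partner.
So /c/ is the unpaired segment.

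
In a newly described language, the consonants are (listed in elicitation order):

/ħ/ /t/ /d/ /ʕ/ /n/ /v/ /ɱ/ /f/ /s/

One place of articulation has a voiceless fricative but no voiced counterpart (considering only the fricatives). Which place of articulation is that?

alveolar

labiodental: voiceless /f/, voiced /v/.
alveolar: voiceless /s/, voiced —.
pharyngeal: voiceless /ħ/, voiced /ʕ/.
Every place of articulation has a voiced member except alveolar, where /z/ would be expected.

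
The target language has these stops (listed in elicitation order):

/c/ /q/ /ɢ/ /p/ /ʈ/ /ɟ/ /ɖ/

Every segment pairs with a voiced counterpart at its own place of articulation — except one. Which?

Retroflex: /ʈ/ ~ /ɖ/
Palatal: /c/ ~ /ɟ/
Uvular: /q/ ~ /ɢ/
Bilabial: only /p/ (voiceless); no voiced partner.
So /p/ is the unpaired segment.

/p/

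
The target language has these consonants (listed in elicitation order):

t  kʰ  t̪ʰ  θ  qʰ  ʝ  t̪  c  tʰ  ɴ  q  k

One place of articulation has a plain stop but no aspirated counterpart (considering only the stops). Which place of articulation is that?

place of articulation  plain     aspirated
dental            t̪        t̪ʰ     
alveolar          t         tʰ      
palatal           c         —       
velar             k         kʰ      
uvular            q         qʰ      
Every place of articulation has an aspirated member except palatal, where /cʰ/ would be expected.

palatal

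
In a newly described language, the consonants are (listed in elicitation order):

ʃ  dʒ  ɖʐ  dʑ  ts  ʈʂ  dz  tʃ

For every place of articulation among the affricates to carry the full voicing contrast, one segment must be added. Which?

/tɕ/

place of articulation  voiceless  voiced  
alveolar          ts        dz      
postalveolar      tʃ        dʒ      
retroflex         ʈʂ        ɖʐ      
alveolo-palatal   —         dʑ      
The alveolo-palatal row has no voiceless member, so the gap is the voiceless alveolo-palatal affricate /tɕ/.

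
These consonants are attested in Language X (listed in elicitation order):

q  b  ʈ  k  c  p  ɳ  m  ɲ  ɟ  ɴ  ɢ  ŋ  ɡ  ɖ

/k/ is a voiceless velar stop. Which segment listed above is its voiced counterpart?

The voiced counterpart is a voiced velar stop — in this inventory, /ɡ/.

/ɡ/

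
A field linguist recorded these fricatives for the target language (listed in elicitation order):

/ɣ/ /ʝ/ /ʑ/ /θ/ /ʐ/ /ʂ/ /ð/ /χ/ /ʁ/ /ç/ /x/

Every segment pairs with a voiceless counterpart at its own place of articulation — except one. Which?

/ʑ/

Dental: /θ/ ~ /ð/
Retroflex: /ʂ/ ~ /ʐ/
Palatal: /ç/ ~ /ʝ/
Velar: /x/ ~ /ɣ/
Uvular: /χ/ ~ /ʁ/
Alveolo-palatal: only /ʑ/ (voiced); no voiceless partner.
So /ʑ/ is the unpaired segment.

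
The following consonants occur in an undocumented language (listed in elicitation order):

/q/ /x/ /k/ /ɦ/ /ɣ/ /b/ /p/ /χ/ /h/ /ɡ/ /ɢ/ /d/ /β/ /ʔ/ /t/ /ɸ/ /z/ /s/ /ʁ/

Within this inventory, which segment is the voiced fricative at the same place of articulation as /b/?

/b/ is a voiced bilabial stop.
The voiced fricative at the same place is a voiced bilabial fricative — in this inventory, /β/.

/β/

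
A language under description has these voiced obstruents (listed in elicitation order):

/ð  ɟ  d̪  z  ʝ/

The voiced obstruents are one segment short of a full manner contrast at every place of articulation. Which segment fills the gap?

/d/

dental: stop /d̪/, fricative /ð/.
alveolar: stop —, fricative /z/.
palatal: stop /ɟ/, fricative /ʝ/.
The alveolar row has no stop member, so the gap is the alveolar stop /d/.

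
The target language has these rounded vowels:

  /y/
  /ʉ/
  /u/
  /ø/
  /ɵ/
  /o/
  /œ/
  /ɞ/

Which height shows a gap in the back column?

low-mid

height            front     central   back    
high              y         ʉ         u       
high-mid          ø         ɵ         o       
low-mid           œ         ɞ         —       
Every height has a back member except low-mid, where /ɔ/ would be expected.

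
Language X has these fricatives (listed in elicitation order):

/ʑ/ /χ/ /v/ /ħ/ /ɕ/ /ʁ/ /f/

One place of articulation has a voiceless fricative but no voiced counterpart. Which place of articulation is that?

pharyngeal

Voiceless: /f/ (labiodental), /ɕ/ (alveolo-palatal), /χ/ (uvular), /ħ/ (pharyngeal).
Voiced: /v/ (labiodental), /ʑ/ (alveolo-palatal), /ʁ/ (uvular).
Every place of articulation has a voiced member except pharyngeal, where /ʕ/ would be expected.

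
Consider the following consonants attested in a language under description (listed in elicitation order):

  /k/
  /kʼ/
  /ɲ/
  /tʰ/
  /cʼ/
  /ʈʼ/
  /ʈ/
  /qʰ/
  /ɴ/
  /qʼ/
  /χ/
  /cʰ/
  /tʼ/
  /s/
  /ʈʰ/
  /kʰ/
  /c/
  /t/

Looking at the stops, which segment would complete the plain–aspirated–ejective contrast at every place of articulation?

Plain: /t/ (alveolar), /ʈ/ (retroflex), /c/ (palatal), /k/ (velar).
Aspirated: /tʰ/ (alveolar), /ʈʰ/ (retroflex), /cʰ/ (palatal), /kʰ/ (velar), /qʰ/ (uvular).
Ejective: /tʼ/ (alveolar), /ʈʼ/ (retroflex), /cʼ/ (palatal), /kʼ/ (velar), /qʼ/ (uvular).
The uvular row has no plain member, so the gap is the plain uvular stop /q/.

/q/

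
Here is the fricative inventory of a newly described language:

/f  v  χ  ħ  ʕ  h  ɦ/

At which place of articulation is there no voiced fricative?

place of articulation  voiceless  voiced  
labiodental       f         v       
uvular            χ         —       
pharyngeal        ħ         ʕ       
glottal           h         ɦ       
Every place of articulation has a voiced member except uvular, where /ʁ/ would be expected.

uvular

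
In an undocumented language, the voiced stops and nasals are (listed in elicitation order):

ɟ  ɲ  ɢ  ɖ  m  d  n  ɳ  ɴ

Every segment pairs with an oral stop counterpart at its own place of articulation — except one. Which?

/m/

Alveolar: /d/ ~ /n/
Retroflex: /ɖ/ ~ /ɳ/
Palatal: /ɟ/ ~ /ɲ/
Uvular: /ɢ/ ~ /ɴ/
Bilabial: only /m/ (nasal); no oral stop partner.
So /m/ is the unpaired segment.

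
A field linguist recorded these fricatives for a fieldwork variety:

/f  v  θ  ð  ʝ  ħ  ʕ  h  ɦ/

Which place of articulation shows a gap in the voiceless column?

palatal

Voiceless: /f/ (labiodental), /θ/ (dental), /ħ/ (pharyngeal), /h/ (glottal).
Voiced: /v/ (labiodental), /ð/ (dental), /ʝ/ (palatal), /ʕ/ (pharyngeal), /ɦ/ (glottal).
Every place of articulation has a voiceless member except palatal, where /ç/ would be expected.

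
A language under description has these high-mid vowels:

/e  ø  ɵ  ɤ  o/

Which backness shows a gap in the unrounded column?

central

front: unrounded /e/, rounded /ø/.
central: unrounded —, rounded /ɵ/.
back: unrounded /ɤ/, rounded /o/.
Every backness has an unrounded member except central, where /ɘ/ would be expected.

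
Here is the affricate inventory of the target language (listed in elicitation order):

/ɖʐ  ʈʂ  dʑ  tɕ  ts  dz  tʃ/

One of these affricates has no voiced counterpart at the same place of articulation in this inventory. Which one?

Alveolar: /ts/ ~ /dz/
Retroflex: /ʈʂ/ ~ /ɖʐ/
Alveolo-palatal: /tɕ/ ~ /dʑ/
Postalveolar: only /tʃ/ (voiceless); no voiced partner.
So /tʃ/ is the unpaired segment.

/tʃ/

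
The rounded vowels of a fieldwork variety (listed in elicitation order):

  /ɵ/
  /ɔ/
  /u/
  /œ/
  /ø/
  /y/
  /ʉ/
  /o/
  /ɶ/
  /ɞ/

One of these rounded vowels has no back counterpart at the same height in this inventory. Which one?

High: /y/ ~ /ʉ/ ~ /u/
High-mid: /ø/ ~ /ɵ/ ~ /o/
Low-mid: /œ/ ~ /ɞ/ ~ /ɔ/
Low: only /ɶ/ (front); no back partner.
So /ɶ/ is the unpaired segment.

/ɶ/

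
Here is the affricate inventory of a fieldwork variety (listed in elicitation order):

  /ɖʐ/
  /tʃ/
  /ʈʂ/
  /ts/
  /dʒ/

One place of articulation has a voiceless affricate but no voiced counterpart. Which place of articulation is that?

place of articulation  voiceless  voiced  
alveolar          ts        —       
postalveolar      tʃ        dʒ      
retroflex         ʈʂ        ɖʐ      
Every place of articulation has a voiced member except alveolar, where /dz/ would be expected.

alveolar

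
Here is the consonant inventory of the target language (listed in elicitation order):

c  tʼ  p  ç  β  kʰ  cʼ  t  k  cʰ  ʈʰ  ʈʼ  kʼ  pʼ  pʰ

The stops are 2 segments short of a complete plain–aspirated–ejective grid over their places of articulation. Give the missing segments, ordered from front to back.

/tʰ/, /ʈ/

place of articulation  plain     aspirated  ejective
bilabial          p         pʰ        pʼ      
alveolar          t         —         tʼ      
retroflex         —         ʈʰ        ʈʼ      
palatal           c         cʰ        cʼ      
velar             k         kʰ        kʼ      
Gaps, from front to back: alveolar lacks aspirated (/tʰ/); retroflex lacks plain (/ʈ/).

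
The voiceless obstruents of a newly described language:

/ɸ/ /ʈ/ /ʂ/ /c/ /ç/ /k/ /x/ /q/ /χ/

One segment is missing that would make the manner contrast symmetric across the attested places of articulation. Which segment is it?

place of articulation  stop      fricative
bilabial          —         ɸ       
retroflex         ʈ         ʂ       
palatal           c         ç       
velar             k         x       
uvular            q         χ       
The bilabial row has no stop member, so the gap is the bilabial stop /p/.

/p/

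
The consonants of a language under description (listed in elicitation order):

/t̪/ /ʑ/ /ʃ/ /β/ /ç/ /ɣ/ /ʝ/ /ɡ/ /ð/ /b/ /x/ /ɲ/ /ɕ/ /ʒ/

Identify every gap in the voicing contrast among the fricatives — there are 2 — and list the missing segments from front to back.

/ɸ/, /θ/

place of articulation  voiceless  voiced  
bilabial          —         β       
dental            —         ð       
postalveolar      ʃ         ʒ       
alveolo-palatal   ɕ         ʑ       
palatal           ç         ʝ       
velar             x         ɣ       
Gaps, from front to back: bilabial lacks voiceless (/ɸ/); dental lacks voiceless (/θ/).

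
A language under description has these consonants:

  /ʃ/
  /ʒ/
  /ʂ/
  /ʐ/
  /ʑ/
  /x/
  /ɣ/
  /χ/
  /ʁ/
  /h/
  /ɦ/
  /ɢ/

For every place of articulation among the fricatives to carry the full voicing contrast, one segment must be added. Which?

/ɕ/

place of articulation  voiceless  voiced  
postalveolar      ʃ         ʒ       
retroflex         ʂ         ʐ       
alveolo-palatal   —         ʑ       
velar             x         ɣ       
uvular            χ         ʁ       
glottal           h         ɦ       
The alveolo-palatal row has no voiceless member, so the gap is the voiceless alveolo-palatal fricative /ɕ/.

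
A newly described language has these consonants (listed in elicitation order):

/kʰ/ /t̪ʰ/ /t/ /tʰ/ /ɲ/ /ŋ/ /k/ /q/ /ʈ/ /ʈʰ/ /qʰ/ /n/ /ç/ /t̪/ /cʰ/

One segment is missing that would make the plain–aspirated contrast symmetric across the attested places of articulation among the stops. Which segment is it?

place of articulation  plain     aspirated
dental            t̪        t̪ʰ     
alveolar          t         tʰ      
retroflex         ʈ         ʈʰ      
palatal           —         cʰ      
velar             k         kʰ      
uvular            q         qʰ      
The palatal row has no plain member, so the gap is the plain palatal stop /c/.

/c/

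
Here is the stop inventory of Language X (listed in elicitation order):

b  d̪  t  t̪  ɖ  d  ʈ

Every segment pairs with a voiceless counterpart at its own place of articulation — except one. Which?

Dental: /t̪/ ~ /d̪/
Alveolar: /t/ ~ /d/
Retroflex: /ʈ/ ~ /ɖ/
Bilabial: only /b/ (voiced); no voiceless partner.
So /b/ is the unpaired segment.

/b/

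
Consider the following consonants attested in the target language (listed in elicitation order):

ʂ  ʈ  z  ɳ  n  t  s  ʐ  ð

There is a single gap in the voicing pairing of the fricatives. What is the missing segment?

place of articulation  voiceless  voiced  
dental            —         ð       
alveolar          s         z       
retroflex         ʂ         ʐ       
The dental row has no voiceless member, so the gap is the voiceless dental fricative /θ/.

/θ/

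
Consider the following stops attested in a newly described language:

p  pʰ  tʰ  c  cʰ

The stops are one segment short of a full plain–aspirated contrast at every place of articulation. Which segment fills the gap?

Plain: /p/ (bilabial), /c/ (palatal).
Aspirated: /pʰ/ (bilabial), /tʰ/ (alveolar), /cʰ/ (palatal).
The alveolar row has no plain member, so the gap is the plain alveolar stop /t/.

/t/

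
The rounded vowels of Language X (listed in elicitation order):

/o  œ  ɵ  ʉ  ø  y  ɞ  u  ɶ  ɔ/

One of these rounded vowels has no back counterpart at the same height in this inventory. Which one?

High: /y/ ~ /ʉ/ ~ /u/
High-mid: /ø/ ~ /ɵ/ ~ /o/
Low-mid: /œ/ ~ /ɞ/ ~ /ɔ/
Low: only /ɶ/ (front); no back partner.
So /ɶ/ is the unpaired segment.

/ɶ/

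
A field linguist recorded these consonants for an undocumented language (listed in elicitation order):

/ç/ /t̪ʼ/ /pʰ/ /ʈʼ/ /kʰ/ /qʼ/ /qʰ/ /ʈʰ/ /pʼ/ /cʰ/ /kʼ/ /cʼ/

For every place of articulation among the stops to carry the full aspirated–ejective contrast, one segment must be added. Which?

/t̪ʰ/

place of articulation  aspirated  ejective
bilabial          pʰ        pʼ      
dental            —         t̪ʼ     
retroflex         ʈʰ        ʈʼ      
palatal           cʰ        cʼ      
velar             kʰ        kʼ      
uvular            qʰ        qʼ      
The dental row has no aspirated member, so the gap is the aspirated dental stop /t̪ʰ/.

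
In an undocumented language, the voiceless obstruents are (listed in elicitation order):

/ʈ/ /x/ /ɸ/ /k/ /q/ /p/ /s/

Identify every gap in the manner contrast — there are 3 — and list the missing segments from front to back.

Stop: /p/ (bilabial), /ʈ/ (retroflex), /k/ (velar), /q/ (uvular).
Fricative: /ɸ/ (bilabial), /s/ (alveolar), /x/ (velar).
Gaps, from front to back: alveolar lacks stop (/t/); retroflex lacks fricative (/ʂ/); uvular lacks fricative (/χ/).

/t/, /ʂ/, /χ/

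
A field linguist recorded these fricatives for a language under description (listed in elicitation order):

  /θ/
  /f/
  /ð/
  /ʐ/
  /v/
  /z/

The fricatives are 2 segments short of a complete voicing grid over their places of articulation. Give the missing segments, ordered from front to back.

/s/, /ʂ/

labiodental: voiceless /f/, voiced /v/.
dental: voiceless /θ/, voiced /ð/.
alveolar: voiceless —, voiced /z/.
retroflex: voiceless —, voiced /ʐ/.
Gaps, from front to back: alveolar lacks voiceless (/s/); retroflex lacks voiceless (/ʂ/).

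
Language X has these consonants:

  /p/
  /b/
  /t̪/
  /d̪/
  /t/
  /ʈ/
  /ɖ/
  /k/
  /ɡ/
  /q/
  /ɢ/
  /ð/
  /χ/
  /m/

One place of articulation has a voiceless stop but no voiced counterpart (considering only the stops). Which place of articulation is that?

alveolar

bilabial: voiceless /p/, voiced /b/.
dental: voiceless /t̪/, voiced /d̪/.
alveolar: voiceless /t/, voiced —.
retroflex: voiceless /ʈ/, voiced /ɖ/.
velar: voiceless /k/, voiced /ɡ/.
uvular: voiceless /q/, voiced /ɢ/.
Every place of articulation has a voiced member except alveolar, where /d/ would be expected.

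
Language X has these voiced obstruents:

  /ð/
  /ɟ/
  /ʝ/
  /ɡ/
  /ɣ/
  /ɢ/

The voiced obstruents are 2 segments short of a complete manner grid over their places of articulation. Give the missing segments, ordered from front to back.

place of articulation  stop      fricative
dental            —         ð       
palatal           ɟ         ʝ       
velar             ɡ         ɣ       
uvular            ɢ         —       
Gaps, from front to back: dental lacks stop (/d̪/); uvular lacks fricative (/ʁ/).

/d̪/, /ʁ/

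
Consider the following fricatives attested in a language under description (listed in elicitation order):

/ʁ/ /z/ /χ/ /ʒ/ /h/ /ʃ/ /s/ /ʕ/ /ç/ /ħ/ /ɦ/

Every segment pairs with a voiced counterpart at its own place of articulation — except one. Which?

/ç/

Alveolar: /s/ ~ /z/
Postalveolar: /ʃ/ ~ /ʒ/
Uvular: /χ/ ~ /ʁ/
Pharyngeal: /ħ/ ~ /ʕ/
Glottal: /h/ ~ /ɦ/
Palatal: only /ç/ (voiceless); no voiced partner.
So /ç/ is the unpaired segment.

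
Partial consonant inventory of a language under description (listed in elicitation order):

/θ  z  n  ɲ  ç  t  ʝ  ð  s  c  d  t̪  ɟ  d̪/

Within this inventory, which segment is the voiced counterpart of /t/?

/d/

/t/ is a voiceless alveolar stop.
The voiced counterpart is a voiced alveolar stop — in this inventory, /d/.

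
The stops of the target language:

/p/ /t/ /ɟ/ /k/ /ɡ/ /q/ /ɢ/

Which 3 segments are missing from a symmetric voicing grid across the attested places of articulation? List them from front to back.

/b/, /d/, /c/

place of articulation  voiceless  voiced  
bilabial          p         —       
alveolar          t         —       
palatal           —         ɟ       
velar             k         ɡ       
uvular            q         ɢ       
Gaps, from front to back: bilabial lacks voiced (/b/); alveolar lacks voiced (/d/); palatal lacks voiceless (/c/).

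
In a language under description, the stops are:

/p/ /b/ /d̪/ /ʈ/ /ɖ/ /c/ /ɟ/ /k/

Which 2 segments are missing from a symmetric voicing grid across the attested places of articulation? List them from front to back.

/t̪/, /ɡ/

Voiceless: /p/ (bilabial), /ʈ/ (retroflex), /c/ (palatal), /k/ (velar).
Voiced: /b/ (bilabial), /d̪/ (dental), /ɖ/ (retroflex), /ɟ/ (palatal).
Gaps, from front to back: dental lacks voiceless (/t̪/); velar lacks voiced (/ɡ/).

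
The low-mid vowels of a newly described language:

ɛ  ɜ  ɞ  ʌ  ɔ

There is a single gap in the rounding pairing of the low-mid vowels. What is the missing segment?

/œ/

Unrounded: /ɛ/ (front), /ɜ/ (central), /ʌ/ (back).
Rounded: /ɞ/ (central), /ɔ/ (back).
The front row has no rounded member, so the gap is the front rounded vowel /œ/.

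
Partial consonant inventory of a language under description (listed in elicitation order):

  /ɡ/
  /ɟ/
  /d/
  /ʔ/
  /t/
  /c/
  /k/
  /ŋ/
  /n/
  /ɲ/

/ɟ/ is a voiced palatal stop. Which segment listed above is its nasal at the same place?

The nasal at the same place is a palatal nasal — in this inventory, /ɲ/.

/ɲ/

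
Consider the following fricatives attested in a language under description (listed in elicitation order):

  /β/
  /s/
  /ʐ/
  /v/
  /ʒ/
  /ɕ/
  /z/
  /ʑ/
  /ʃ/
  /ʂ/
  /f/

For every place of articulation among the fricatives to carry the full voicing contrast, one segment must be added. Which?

bilabial: voiceless —, voiced /β/.
labiodental: voiceless /f/, voiced /v/.
alveolar: voiceless /s/, voiced /z/.
postalveolar: voiceless /ʃ/, voiced /ʒ/.
retroflex: voiceless /ʂ/, voiced /ʐ/.
alveolo-palatal: voiceless /ɕ/, voiced /ʑ/.
The bilabial row has no voiceless member, so the gap is the voiceless bilabial fricative /ɸ/.

/ɸ/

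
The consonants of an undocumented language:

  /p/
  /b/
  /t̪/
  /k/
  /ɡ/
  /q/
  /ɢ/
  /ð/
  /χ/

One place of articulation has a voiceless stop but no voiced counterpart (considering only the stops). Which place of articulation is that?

dental

bilabial: voiceless /p/, voiced /b/.
dental: voiceless /t̪/, voiced —.
velar: voiceless /k/, voiced /ɡ/.
uvular: voiceless /q/, voiced /ɢ/.
Every place of articulation has a voiced member except dental, where /d̪/ would be expected.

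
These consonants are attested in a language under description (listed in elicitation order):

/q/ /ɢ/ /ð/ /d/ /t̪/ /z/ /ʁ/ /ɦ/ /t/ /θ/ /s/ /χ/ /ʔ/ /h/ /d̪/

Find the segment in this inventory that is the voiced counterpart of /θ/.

/θ/ is a voiceless dental fricative.
The voiced counterpart is a voiced dental fricative — in this inventory, /ð/.

/ð/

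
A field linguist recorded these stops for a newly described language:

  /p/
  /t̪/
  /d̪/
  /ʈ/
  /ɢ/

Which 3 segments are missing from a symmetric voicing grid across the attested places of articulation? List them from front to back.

/b/, /ɖ/, /q/

Voiceless: /p/ (bilabial), /t̪/ (dental), /ʈ/ (retroflex).
Voiced: /d̪/ (dental), /ɢ/ (uvular).
Gaps, from front to back: bilabial lacks voiced (/b/); retroflex lacks voiced (/ɖ/); uvular lacks voiceless (/q/).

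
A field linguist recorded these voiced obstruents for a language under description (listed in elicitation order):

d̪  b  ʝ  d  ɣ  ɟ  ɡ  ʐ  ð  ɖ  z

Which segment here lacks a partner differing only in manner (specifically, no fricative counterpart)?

/b/

Dental: /d̪/ ~ /ð/
Alveolar: /d/ ~ /z/
Retroflex: /ɖ/ ~ /ʐ/
Palatal: /ɟ/ ~ /ʝ/
Velar: /ɡ/ ~ /ɣ/
Bilabial: only /b/ (stop); no fricative partner.
So /b/ is the unpaired segment.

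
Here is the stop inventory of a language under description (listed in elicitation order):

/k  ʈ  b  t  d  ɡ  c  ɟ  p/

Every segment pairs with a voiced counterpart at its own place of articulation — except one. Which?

/ʈ/

Bilabial: /p/ ~ /b/
Alveolar: /t/ ~ /d/
Palatal: /c/ ~ /ɟ/
Velar: /k/ ~ /ɡ/
Retroflex: only /ʈ/ (voiceless); no voiced partner.
So /ʈ/ is the unpaired segment.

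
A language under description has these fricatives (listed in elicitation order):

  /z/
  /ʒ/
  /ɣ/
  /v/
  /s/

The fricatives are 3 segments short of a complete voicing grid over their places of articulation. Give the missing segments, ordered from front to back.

labiodental: voiceless —, voiced /v/.
alveolar: voiceless /s/, voiced /z/.
postalveolar: voiceless —, voiced /ʒ/.
velar: voiceless —, voiced /ɣ/.
Gaps, from front to back: labiodental lacks voiceless (/f/); postalveolar lacks voiceless (/ʃ/); velar lacks voiceless (/x/).

/f/, /ʃ/, /x/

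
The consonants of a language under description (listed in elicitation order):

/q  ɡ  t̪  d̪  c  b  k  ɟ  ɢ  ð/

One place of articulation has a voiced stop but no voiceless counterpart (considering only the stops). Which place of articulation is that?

Voiceless: /t̪/ (dental), /c/ (palatal), /k/ (velar), /q/ (uvular).
Voiced: /b/ (bilabial), /d̪/ (dental), /ɟ/ (palatal), /ɡ/ (velar), /ɢ/ (uvular).
Every place of articulation has a voiceless member except bilabial, where /p/ would be expected.

bilabial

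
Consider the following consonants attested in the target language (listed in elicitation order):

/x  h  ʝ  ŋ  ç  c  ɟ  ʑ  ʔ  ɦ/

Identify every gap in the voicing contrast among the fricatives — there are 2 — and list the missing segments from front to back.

alveolo-palatal: voiceless —, voiced /ʑ/.
palatal: voiceless /ç/, voiced /ʝ/.
velar: voiceless /x/, voiced —.
glottal: voiceless /h/, voiced /ɦ/.
Gaps, from front to back: alveolo-palatal lacks voiceless (/ɕ/); velar lacks voiced (/ɣ/).

/ɕ/, /ɣ/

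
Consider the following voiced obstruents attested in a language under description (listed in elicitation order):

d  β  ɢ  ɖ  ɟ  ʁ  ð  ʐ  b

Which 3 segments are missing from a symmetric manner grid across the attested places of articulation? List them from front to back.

/d̪/, /z/, /ʝ/

Stop: /b/ (bilabial), /d/ (alveolar), /ɖ/ (retroflex), /ɟ/ (palatal), /ɢ/ (uvular).
Fricative: /β/ (bilabial), /ð/ (dental), /ʐ/ (retroflex), /ʁ/ (uvular).
Gaps, from front to back: dental lacks stop (/d̪/); alveolar lacks fricative (/z/); palatal lacks fricative (/ʝ/).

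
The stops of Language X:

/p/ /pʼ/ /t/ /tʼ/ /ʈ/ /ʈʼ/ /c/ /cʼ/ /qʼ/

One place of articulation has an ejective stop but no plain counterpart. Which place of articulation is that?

uvular

bilabial: plain /p/, ejective /pʼ/.
alveolar: plain /t/, ejective /tʼ/.
retroflex: plain /ʈ/, ejective /ʈʼ/.
palatal: plain /c/, ejective /cʼ/.
uvular: plain —, ejective /qʼ/.
Every place of articulation has a plain member except uvular, where /q/ would be expected.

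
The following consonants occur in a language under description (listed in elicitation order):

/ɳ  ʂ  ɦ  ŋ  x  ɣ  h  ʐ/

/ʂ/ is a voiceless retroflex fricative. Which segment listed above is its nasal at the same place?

/ɳ/

The nasal at the same place is a retroflex nasal — in this inventory, /ɳ/.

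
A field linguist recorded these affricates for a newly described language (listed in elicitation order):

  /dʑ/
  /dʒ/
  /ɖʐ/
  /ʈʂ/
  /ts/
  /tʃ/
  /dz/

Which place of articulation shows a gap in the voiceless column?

Voiceless: /ts/ (alveolar), /tʃ/ (postalveolar), /ʈʂ/ (retroflex).
Voiced: /dz/ (alveolar), /dʒ/ (postalveolar), /ɖʐ/ (retroflex), /dʑ/ (alveolo-palatal).
Every place of articulation has a voiceless member except alveolo-palatal, where /tɕ/ would be expected.

alveolo-palatal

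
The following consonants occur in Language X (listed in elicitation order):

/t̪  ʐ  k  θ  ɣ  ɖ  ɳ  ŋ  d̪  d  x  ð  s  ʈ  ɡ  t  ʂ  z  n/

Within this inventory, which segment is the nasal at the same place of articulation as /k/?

/k/ is a voiceless velar stop.
The nasal at the same place is a velar nasal — in this inventory, /ŋ/.

/ŋ/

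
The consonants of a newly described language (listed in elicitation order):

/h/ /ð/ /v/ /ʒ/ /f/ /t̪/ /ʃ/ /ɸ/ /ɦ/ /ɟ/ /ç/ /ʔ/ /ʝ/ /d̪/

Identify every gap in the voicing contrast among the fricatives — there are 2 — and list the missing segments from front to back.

/β/, /θ/

place of articulation  voiceless  voiced  
bilabial          ɸ         —       
labiodental       f         v       
dental            —         ð       
postalveolar      ʃ         ʒ       
palatal           ç         ʝ       
glottal           h         ɦ       
Gaps, from front to back: bilabial lacks voiced (/β/); dental lacks voiceless (/θ/).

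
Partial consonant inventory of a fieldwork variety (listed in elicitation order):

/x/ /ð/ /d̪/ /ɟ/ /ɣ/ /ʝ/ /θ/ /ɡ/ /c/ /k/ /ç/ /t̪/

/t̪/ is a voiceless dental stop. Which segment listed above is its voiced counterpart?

/d̪/

The voiced counterpart is a voiced dental stop — in this inventory, /d̪/.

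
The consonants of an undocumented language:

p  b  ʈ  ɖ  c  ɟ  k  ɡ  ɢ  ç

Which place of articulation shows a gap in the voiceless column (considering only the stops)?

bilabial: voiceless /p/, voiced /b/.
retroflex: voiceless /ʈ/, voiced /ɖ/.
palatal: voiceless /c/, voiced /ɟ/.
velar: voiceless /k/, voiced /ɡ/.
uvular: voiceless —, voiced /ɢ/.
Every place of articulation has a voiceless member except uvular, where /q/ would be expected.

uvular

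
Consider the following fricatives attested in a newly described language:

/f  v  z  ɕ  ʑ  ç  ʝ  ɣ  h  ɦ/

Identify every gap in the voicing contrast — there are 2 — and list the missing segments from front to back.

/s/, /x/

labiodental: voiceless /f/, voiced /v/.
alveolar: voiceless —, voiced /z/.
alveolo-palatal: voiceless /ɕ/, voiced /ʑ/.
palatal: voiceless /ç/, voiced /ʝ/.
velar: voiceless —, voiced /ɣ/.
glottal: voiceless /h/, voiced /ɦ/.
Gaps, from front to back: alveolar lacks voiceless (/s/); velar lacks voiceless (/x/).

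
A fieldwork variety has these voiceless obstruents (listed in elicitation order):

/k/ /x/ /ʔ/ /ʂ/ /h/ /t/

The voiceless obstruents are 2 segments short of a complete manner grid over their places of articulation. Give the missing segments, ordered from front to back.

alveolar: stop /t/, fricative —.
retroflex: stop —, fricative /ʂ/.
velar: stop /k/, fricative /x/.
glottal: stop /ʔ/, fricative /h/.
Gaps, from front to back: alveolar lacks fricative (/s/); retroflex lacks stop (/ʈ/).

/s/, /ʈ/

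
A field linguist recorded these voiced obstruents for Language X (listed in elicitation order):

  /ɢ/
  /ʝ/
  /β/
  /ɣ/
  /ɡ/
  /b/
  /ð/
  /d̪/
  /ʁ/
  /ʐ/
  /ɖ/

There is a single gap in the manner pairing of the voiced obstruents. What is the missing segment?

place of articulation  stop      fricative
bilabial          b         β       
dental            d̪        ð       
retroflex         ɖ         ʐ       
palatal           —         ʝ       
velar             ɡ         ɣ       
uvular            ɢ         ʁ       
The palatal row has no stop member, so the gap is the palatal stop /ɟ/.

/ɟ/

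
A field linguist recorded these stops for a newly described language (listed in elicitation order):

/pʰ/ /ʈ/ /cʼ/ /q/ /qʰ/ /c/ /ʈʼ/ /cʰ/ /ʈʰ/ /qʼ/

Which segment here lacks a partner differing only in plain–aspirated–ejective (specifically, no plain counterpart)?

/pʰ/

Retroflex: /ʈ/ ~ /ʈʰ/ ~ /ʈʼ/
Palatal: /c/ ~ /cʰ/ ~ /cʼ/
Uvular: /q/ ~ /qʰ/ ~ /qʼ/
Bilabial: only /pʰ/ (aspirated); no plain partner.
So /pʰ/ is the unpaired segment.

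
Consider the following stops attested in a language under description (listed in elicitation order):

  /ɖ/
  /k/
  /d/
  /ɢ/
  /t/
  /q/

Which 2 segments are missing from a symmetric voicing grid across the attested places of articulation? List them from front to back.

/ʈ/, /ɡ/

alveolar: voiceless /t/, voiced /d/.
retroflex: voiceless —, voiced /ɖ/.
velar: voiceless /k/, voiced —.
uvular: voiceless /q/, voiced /ɢ/.
Gaps, from front to back: retroflex lacks voiceless (/ʈ/); velar lacks voiced (/ɡ/).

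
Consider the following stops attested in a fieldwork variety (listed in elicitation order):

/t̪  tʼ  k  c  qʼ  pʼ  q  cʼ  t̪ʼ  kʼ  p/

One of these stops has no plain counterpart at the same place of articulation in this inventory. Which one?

/tʼ/

Bilabial: /p/ ~ /pʼ/
Dental: /t̪/ ~ /t̪ʼ/
Palatal: /c/ ~ /cʼ/
Velar: /k/ ~ /kʼ/
Uvular: /q/ ~ /qʼ/
Alveolar: only /tʼ/ (ejective); no plain partner.
So /tʼ/ is the unpaired segment.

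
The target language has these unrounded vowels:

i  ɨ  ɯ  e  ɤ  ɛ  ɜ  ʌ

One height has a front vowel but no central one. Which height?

high-mid

height            front     central   back    
high              i         ɨ         ɯ       
high-mid          e         —         ɤ       
low-mid           ɛ         ɜ         ʌ       
Every height has a central member except high-mid, where /ɘ/ would be expected.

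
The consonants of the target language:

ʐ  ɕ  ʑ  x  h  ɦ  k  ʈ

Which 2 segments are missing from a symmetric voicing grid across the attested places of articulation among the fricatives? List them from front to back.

place of articulation  voiceless  voiced  
retroflex         —         ʐ       
alveolo-palatal   ɕ         ʑ       
velar             x         —       
glottal           h         ɦ       
Gaps, from front to back: retroflex lacks voiceless (/ʂ/); velar lacks voiced (/ɣ/).

/ʂ/, /ɣ/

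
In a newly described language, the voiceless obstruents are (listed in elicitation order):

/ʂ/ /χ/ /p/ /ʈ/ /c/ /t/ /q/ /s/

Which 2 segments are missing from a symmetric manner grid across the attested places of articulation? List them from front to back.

/ɸ/, /ç/

Stop: /p/ (bilabial), /t/ (alveolar), /ʈ/ (retroflex), /c/ (palatal), /q/ (uvular).
Fricative: /s/ (alveolar), /ʂ/ (retroflex), /χ/ (uvular).
Gaps, from front to back: bilabial lacks fricative (/ɸ/); palatal lacks fricative (/ç/).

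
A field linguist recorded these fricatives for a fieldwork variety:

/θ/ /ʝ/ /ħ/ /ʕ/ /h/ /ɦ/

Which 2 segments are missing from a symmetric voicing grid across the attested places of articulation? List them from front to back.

/ð/, /ç/

place of articulation  voiceless  voiced  
dental            θ         —       
palatal           —         ʝ       
pharyngeal        ħ         ʕ       
glottal           h         ɦ       
Gaps, from front to back: dental lacks voiced (/ð/); palatal lacks voiceless (/ç/).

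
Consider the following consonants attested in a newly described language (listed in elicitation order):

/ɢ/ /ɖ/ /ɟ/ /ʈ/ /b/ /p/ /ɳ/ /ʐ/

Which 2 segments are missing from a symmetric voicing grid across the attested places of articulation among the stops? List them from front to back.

Voiceless: /p/ (bilabial), /ʈ/ (retroflex).
Voiced: /b/ (bilabial), /ɖ/ (retroflex), /ɟ/ (palatal), /ɢ/ (uvular).
Gaps, from front to back: palatal lacks voiceless (/c/); uvular lacks voiceless (/q/).

/c/, /q/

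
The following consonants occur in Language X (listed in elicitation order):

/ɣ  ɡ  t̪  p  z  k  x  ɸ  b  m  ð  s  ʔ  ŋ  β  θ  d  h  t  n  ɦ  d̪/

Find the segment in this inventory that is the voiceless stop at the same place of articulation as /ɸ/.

/p/

/ɸ/ is a voiceless bilabial fricative.
The voiceless stop at the same place is a voiceless bilabial stop — in this inventory, /p/.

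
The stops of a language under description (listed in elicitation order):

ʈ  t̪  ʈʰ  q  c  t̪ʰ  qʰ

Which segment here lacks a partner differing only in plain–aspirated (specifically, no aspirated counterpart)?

/c/

Dental: /t̪/ ~ /t̪ʰ/
Retroflex: /ʈ/ ~ /ʈʰ/
Uvular: /q/ ~ /qʰ/
Palatal: only /c/ (plain); no aspirated partner.
So /c/ is the unpaired segment.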